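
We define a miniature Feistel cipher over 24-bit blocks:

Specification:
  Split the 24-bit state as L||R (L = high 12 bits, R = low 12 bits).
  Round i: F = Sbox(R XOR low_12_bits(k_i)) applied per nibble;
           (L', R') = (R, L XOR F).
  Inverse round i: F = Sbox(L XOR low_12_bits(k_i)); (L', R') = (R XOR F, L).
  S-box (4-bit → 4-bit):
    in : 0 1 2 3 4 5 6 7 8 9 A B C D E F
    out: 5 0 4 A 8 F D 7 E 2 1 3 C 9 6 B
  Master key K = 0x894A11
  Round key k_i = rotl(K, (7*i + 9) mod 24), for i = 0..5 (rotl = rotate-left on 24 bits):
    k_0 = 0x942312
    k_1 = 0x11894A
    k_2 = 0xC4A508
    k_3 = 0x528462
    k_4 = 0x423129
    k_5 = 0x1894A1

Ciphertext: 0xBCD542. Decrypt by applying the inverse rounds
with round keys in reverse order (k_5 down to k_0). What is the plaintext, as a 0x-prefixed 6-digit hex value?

s_0 = ciphertext = 0xBCD542
s_1 = InvRound(s_0, k_5) = 0xE9EBCD
s_2 = InvRound(s_1, k_4) = 0x0FAE9E
s_3 = InvRound(s_2, k_3) = 0x6B00FA
s_4 = InvRound(s_3, k_2) = 0xAC46B0
s_5 = InvRound(s_4, k_1) = 0xC56AC4
s_6 = InvRound(s_5, k_0) = 0x14CC56

0x14CC56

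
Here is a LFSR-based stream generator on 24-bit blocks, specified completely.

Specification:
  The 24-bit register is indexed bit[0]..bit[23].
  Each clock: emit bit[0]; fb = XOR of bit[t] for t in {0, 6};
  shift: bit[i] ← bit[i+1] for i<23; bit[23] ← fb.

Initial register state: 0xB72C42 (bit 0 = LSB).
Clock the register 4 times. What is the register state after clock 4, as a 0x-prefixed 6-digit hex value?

0x3B72C4

reg_0 = 0xB72C42
clock 1: out=0, reg = 0xDB9621
clock 2: out=1, reg = 0xEDCB10
clock 3: out=0, reg = 0x76E588
clock 4: out=0, reg = 0x3B72C4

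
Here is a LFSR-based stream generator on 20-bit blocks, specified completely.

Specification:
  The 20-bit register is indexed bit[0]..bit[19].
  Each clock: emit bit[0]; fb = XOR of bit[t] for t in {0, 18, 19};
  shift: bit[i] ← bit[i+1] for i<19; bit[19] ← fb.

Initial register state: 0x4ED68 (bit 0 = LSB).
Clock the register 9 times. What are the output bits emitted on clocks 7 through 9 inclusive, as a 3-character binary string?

101

reg_0 = 0x4ED68
clock 1: out=0, reg = 0xA76B4
clock 2: out=0, reg = 0xD3B5A
clock 3: out=0, reg = 0x69DAD
clock 4: out=1, reg = 0x34ED6
clock 5: out=0, reg = 0x1A76B
clock 6: out=1, reg = 0x8D3B5
clock 7: out=1, reg = 0x469DA
clock 8: out=0, reg = 0xA34ED
clock 9: out=1, reg = 0x51A76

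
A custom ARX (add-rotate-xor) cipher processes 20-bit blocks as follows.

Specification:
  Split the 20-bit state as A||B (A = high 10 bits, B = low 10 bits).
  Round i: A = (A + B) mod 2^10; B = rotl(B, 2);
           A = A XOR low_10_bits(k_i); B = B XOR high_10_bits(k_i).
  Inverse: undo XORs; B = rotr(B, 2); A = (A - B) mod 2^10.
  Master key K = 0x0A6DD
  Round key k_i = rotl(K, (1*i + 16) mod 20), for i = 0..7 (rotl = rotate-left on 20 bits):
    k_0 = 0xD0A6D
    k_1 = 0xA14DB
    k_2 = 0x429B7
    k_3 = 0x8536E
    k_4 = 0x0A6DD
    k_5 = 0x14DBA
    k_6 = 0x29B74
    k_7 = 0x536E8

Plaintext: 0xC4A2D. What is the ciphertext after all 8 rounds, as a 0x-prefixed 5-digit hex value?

s_0 = plaintext = 0xC4A2D
s_1 = Round(s_0, k_0) = 0xD4BF4
s_2 = Round(s_1, k_1) = 0xE7556
s_3 = Round(s_2, k_2) = 0x51053
s_4 = Round(s_3, k_3) = 0xBE758
s_5 = Round(s_4, k_4) = 0x2314A
s_6 = Round(s_5, k_5) = 0x1B17A
s_7 = Round(s_6, k_6) = 0xA494F
s_8 = Round(s_7, k_7) = 0x42470

0x42470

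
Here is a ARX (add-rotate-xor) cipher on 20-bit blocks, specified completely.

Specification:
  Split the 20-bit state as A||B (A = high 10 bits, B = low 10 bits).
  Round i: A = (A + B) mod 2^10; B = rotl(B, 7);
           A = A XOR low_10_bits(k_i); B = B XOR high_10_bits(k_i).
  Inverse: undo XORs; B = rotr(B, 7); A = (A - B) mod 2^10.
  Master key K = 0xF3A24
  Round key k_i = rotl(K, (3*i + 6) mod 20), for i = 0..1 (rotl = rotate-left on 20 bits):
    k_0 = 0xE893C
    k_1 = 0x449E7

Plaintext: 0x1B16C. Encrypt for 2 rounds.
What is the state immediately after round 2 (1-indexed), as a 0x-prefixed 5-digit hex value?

0xE52A3

s_0 = plaintext = 0x1B16C
s_1 = Round(s_0, k_0) = 0x3918F
s_2 = Round(s_1, k_1) = 0xE52A3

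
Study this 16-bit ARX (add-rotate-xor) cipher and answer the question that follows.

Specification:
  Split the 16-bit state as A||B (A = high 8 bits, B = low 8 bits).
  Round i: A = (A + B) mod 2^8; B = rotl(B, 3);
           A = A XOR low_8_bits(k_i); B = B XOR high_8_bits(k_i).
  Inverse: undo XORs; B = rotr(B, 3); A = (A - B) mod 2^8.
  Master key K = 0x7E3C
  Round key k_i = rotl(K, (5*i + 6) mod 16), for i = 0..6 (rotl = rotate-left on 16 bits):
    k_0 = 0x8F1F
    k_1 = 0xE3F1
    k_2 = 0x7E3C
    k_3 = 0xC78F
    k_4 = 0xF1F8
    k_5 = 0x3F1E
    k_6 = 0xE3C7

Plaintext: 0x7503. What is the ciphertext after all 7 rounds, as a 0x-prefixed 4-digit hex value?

s_0 = plaintext = 0x7503
s_1 = Round(s_0, k_0) = 0x6797
s_2 = Round(s_1, k_1) = 0x0F5F
s_3 = Round(s_2, k_2) = 0x5284
s_4 = Round(s_3, k_3) = 0x59E3
s_5 = Round(s_4, k_4) = 0xC4EE
s_6 = Round(s_5, k_5) = 0xAC48
s_7 = Round(s_6, k_6) = 0x33A1

0x33A1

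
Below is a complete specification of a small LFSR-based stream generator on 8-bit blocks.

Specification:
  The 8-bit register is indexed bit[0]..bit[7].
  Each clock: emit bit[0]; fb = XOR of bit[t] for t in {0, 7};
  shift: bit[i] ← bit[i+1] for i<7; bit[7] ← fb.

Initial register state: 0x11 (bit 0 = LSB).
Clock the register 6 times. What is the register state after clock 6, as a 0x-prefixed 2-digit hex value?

reg_0 = 0x11
clock 1: out=1, reg = 0x88
clock 2: out=0, reg = 0xC4
clock 3: out=0, reg = 0xE2
clock 4: out=0, reg = 0xF1
clock 5: out=1, reg = 0x78
clock 6: out=0, reg = 0x3C

0x3C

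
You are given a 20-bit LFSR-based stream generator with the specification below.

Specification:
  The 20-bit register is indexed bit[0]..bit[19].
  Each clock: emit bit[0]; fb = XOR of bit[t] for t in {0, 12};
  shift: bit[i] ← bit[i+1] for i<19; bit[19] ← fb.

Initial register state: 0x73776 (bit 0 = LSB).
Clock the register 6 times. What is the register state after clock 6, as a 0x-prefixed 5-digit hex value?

0x15CDD

reg_0 = 0x73776
clock 1: out=0, reg = 0xB9BBB
clock 2: out=1, reg = 0x5CDDD
clock 3: out=1, reg = 0xAE6EE
clock 4: out=0, reg = 0x57377
clock 5: out=1, reg = 0x2B9BB
clock 6: out=1, reg = 0x15CDD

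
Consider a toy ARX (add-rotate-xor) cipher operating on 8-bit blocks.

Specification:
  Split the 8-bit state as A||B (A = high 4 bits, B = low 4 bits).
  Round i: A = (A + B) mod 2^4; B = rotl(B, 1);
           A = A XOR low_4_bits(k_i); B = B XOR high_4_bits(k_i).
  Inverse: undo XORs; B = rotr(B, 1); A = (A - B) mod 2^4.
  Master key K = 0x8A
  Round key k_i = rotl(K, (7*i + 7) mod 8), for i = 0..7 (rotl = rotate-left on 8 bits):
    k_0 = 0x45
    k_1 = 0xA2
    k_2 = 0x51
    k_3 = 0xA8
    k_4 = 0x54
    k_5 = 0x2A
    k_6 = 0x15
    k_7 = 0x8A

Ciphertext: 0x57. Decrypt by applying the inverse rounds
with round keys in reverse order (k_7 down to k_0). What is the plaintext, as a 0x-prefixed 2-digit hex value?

0x97

s_0 = ciphertext = 0x57
s_1 = InvRound(s_0, k_7) = 0x0F
s_2 = InvRound(s_1, k_6) = 0xE7
s_3 = InvRound(s_2, k_5) = 0xAA
s_4 = InvRound(s_3, k_4) = 0xFF
s_5 = InvRound(s_4, k_3) = 0xDA
s_6 = InvRound(s_5, k_2) = 0xDF
s_7 = InvRound(s_6, k_1) = 0x5A
s_8 = InvRound(s_7, k_0) = 0x97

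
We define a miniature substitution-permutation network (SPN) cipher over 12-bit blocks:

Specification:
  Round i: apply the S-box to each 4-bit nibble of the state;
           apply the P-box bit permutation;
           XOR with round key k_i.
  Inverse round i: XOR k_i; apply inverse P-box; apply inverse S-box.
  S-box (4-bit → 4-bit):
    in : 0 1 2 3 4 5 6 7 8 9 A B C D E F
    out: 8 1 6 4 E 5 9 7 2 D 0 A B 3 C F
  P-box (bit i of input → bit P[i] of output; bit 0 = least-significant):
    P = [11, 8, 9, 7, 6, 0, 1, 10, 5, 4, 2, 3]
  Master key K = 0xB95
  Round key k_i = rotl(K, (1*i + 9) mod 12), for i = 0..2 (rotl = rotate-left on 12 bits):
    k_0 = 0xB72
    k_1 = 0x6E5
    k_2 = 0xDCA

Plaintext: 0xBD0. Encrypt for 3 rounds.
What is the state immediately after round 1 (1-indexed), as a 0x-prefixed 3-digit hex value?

s_0 = plaintext = 0xBD0
s_1 = Round(s_0, k_0) = 0xBAB
s_2 = Round(s_1, k_1) = 0x77D
s_3 = Round(s_2, k_2) = 0x4BD

0xBAB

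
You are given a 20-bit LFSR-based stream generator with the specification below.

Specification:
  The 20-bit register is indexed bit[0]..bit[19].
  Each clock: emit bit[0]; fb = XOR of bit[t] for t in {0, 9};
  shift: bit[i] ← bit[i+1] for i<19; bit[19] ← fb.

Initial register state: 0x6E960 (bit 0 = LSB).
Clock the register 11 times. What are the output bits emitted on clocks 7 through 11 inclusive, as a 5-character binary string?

10100

reg_0 = 0x6E960
clock 1: out=0, reg = 0x374B0
clock 2: out=0, reg = 0x1BA58
clock 3: out=0, reg = 0x8DD2C
clock 4: out=0, reg = 0x46E96
clock 5: out=0, reg = 0xA374B
clock 6: out=1, reg = 0x51BA5
clock 7: out=1, reg = 0x28DD2
clock 8: out=0, reg = 0x146E9
clock 9: out=1, reg = 0x0A374
clock 10: out=0, reg = 0x851BA
clock 11: out=0, reg = 0x428DD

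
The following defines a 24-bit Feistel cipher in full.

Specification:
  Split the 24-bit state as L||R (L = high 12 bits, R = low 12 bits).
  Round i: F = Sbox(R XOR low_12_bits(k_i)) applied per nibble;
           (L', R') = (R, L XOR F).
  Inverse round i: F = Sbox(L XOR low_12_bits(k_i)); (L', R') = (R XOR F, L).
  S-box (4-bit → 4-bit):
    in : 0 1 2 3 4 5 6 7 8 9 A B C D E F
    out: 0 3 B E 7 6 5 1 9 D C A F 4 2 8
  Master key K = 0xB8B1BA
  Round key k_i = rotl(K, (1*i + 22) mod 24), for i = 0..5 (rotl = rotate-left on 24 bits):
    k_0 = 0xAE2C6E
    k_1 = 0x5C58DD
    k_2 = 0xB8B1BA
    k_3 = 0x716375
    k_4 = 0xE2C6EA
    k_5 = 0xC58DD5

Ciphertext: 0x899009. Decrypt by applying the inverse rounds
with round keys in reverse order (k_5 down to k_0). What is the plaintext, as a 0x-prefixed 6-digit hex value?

0xD88B28

s_0 = ciphertext = 0x899009
s_1 = InvRound(s_0, k_5) = 0x676899
s_2 = InvRound(s_1, k_4) = 0x846676
s_3 = InvRound(s_2, k_3) = 0xC98846
s_4 = InvRound(s_3, k_2) = 0xCFDC98
s_5 = InvRound(s_4, k_1) = 0xB28CFD
s_6 = InvRound(s_5, k_0) = 0xD88B28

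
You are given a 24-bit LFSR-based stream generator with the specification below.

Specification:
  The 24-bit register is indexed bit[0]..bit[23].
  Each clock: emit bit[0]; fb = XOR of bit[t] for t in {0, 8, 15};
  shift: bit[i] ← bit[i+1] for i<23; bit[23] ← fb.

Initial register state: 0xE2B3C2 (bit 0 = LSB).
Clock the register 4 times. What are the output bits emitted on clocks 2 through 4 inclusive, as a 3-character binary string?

100

reg_0 = 0xE2B3C2
clock 1: out=0, reg = 0x7159E1
clock 2: out=1, reg = 0x38ACF0
clock 3: out=0, reg = 0x9C5678
clock 4: out=0, reg = 0x4E2B3C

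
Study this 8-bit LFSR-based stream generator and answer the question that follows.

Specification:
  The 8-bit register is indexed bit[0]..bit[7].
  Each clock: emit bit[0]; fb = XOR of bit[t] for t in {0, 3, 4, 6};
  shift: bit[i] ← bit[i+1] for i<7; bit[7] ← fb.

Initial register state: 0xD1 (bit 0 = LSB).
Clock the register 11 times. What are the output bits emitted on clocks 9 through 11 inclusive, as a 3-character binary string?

100

reg_0 = 0xD1
clock 1: out=1, reg = 0xE8
clock 2: out=0, reg = 0x74
clock 3: out=0, reg = 0x3A
clock 4: out=0, reg = 0x1D
clock 5: out=1, reg = 0x8E
clock 6: out=0, reg = 0xC7
clock 7: out=1, reg = 0x63
clock 8: out=1, reg = 0x31
clock 9: out=1, reg = 0x18
clock 10: out=0, reg = 0x0C
clock 11: out=0, reg = 0x86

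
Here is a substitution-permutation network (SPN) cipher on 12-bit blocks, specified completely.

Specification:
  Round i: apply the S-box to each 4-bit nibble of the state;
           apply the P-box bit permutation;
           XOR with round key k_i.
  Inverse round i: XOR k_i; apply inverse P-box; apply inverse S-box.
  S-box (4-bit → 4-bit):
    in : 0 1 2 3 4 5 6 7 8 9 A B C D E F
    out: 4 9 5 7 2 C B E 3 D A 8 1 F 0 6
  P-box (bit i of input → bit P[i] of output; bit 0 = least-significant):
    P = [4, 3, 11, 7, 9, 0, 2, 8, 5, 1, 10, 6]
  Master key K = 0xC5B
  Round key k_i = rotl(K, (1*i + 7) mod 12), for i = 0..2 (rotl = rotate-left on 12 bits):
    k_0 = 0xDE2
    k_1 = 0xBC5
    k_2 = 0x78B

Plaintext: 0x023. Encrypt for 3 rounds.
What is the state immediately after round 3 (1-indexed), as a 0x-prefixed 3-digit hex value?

s_0 = plaintext = 0x023
s_1 = Round(s_0, k_0) = 0x3FE
s_2 = Round(s_1, k_1) = 0xFE2
s_3 = Round(s_2, k_2) = 0xB99

0xB99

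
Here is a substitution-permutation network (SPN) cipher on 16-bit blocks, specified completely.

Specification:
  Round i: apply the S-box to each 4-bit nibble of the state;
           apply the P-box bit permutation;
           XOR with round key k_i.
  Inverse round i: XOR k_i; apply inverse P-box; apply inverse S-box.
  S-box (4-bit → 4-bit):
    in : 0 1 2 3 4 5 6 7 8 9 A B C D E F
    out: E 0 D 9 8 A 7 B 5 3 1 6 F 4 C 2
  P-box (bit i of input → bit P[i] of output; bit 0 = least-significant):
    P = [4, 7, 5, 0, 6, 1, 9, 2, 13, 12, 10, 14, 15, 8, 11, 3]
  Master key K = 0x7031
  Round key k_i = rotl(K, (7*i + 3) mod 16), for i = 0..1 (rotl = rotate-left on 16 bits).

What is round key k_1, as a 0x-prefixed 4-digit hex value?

K = 0x7031
k_0 = rotl(K, (7*0+3) mod 16) = rotl(K, 3) = 0x818B
k_1 = rotl(K, (7*1+3) mod 16) = rotl(K, 10) = 0xC5C0

0xC5C0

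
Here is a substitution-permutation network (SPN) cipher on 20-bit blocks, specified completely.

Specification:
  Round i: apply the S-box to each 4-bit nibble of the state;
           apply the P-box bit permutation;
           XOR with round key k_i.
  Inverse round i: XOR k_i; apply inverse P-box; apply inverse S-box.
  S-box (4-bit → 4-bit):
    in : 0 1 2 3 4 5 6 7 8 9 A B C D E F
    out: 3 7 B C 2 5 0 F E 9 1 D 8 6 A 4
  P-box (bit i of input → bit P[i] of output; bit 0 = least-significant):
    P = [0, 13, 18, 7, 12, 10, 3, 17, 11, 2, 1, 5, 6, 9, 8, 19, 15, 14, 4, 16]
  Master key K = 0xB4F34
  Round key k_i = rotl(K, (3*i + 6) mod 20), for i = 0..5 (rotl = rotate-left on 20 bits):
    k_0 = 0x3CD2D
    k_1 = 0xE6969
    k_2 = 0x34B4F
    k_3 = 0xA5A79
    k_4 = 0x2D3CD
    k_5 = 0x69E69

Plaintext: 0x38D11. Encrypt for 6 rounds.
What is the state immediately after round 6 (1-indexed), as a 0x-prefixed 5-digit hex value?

0xB38AD

s_0 = plaintext = 0x38D11
s_1 = Round(s_0, k_0) = 0xEFA32
s_2 = Round(s_1, k_1) = 0xD00E0
s_3 = Round(s_2, k_2) = 0x1251A
s_4 = Round(s_3, k_3) = 0x28422
s_5 = Round(s_4, k_4) = 0x92448
s_6 = Round(s_5, k_5) = 0xB38AD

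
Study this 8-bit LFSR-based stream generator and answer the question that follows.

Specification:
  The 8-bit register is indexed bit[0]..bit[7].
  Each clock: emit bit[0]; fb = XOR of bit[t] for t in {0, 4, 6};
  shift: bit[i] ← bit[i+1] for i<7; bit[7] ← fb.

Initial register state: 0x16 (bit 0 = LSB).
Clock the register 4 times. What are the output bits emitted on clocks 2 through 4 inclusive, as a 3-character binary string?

110

reg_0 = 0x16
clock 1: out=0, reg = 0x8B
clock 2: out=1, reg = 0xC5
clock 3: out=1, reg = 0x62
clock 4: out=0, reg = 0xB1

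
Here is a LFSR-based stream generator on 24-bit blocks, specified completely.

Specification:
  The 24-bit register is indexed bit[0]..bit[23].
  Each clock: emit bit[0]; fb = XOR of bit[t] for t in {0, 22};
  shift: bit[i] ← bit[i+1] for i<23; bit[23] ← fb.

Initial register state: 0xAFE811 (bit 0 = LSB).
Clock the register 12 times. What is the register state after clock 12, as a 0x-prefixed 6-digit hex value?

reg_0 = 0xAFE811
clock 1: out=1, reg = 0xD7F408
clock 2: out=0, reg = 0xEBFA04
clock 3: out=0, reg = 0xF5FD02
clock 4: out=0, reg = 0xFAFE81
clock 5: out=1, reg = 0x7D7F40
clock 6: out=0, reg = 0xBEBFA0
clock 7: out=0, reg = 0x5F5FD0
clock 8: out=0, reg = 0xAFAFE8
clock 9: out=0, reg = 0x57D7F4
clock 10: out=0, reg = 0xABEBFA
clock 11: out=0, reg = 0x55F5FD
clock 12: out=1, reg = 0x2AFAFE

0x2AFAFE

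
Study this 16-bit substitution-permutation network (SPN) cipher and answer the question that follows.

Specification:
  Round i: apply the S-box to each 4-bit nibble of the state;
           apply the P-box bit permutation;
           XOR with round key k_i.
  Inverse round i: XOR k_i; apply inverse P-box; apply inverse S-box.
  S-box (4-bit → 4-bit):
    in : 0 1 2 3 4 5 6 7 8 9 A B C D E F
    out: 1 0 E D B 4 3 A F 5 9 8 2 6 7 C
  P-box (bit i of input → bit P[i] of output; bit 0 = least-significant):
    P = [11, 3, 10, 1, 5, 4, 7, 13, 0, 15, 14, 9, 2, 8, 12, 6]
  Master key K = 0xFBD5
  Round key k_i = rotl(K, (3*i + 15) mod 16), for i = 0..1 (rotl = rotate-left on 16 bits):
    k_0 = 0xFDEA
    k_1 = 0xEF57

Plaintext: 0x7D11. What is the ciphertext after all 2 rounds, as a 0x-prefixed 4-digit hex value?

0x5731

s_0 = plaintext = 0x7D11
s_1 = Round(s_0, k_0) = 0x3CAA
s_2 = Round(s_1, k_1) = 0x5731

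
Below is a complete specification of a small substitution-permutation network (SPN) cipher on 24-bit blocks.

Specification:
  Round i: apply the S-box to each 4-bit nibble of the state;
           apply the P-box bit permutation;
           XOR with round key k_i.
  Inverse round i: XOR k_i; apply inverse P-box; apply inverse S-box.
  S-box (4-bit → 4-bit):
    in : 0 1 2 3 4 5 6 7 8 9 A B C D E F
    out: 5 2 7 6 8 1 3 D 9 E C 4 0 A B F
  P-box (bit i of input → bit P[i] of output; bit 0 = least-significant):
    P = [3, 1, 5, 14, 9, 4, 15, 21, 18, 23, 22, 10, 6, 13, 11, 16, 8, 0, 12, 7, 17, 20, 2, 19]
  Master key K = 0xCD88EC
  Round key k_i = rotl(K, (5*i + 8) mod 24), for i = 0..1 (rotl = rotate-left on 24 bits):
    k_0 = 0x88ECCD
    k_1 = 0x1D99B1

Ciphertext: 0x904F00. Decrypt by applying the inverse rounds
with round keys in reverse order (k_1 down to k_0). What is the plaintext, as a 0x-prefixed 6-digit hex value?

0xBDE303

s_0 = ciphertext = 0x904F00
s_1 = InvRound(s_0, k_1) = 0x494E2A
s_2 = InvRound(s_1, k_0) = 0xBDE303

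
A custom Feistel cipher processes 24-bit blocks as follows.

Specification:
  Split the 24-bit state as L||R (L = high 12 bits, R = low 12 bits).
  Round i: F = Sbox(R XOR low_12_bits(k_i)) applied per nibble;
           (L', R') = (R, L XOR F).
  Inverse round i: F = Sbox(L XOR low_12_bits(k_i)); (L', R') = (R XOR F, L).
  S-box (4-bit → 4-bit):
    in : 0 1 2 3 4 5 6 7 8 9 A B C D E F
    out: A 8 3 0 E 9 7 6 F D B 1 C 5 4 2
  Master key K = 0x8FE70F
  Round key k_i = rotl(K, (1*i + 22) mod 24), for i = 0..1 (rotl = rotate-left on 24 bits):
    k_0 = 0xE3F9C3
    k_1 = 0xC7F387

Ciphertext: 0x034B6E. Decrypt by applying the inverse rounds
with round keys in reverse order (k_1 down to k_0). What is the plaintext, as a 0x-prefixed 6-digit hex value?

0x321B7E

s_0 = ciphertext = 0x034B6E
s_1 = InvRound(s_0, k_1) = 0xB7E034
s_2 = InvRound(s_1, k_0) = 0x321B7E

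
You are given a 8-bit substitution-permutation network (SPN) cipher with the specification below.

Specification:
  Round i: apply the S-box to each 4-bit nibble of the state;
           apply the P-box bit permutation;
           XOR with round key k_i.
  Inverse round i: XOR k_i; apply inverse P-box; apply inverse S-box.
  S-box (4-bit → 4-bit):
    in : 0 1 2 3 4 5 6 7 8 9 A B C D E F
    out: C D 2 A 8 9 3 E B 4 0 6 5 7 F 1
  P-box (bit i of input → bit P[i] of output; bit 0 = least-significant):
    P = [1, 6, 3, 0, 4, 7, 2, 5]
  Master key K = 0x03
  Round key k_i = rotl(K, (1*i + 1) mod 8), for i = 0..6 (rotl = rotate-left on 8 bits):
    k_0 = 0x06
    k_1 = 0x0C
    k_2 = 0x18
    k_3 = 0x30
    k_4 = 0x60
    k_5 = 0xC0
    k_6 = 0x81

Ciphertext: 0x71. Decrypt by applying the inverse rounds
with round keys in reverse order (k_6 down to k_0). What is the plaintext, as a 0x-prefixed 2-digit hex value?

s_0 = ciphertext = 0x71
s_1 = InvRound(s_0, k_6) = 0x82
s_2 = InvRound(s_1, k_5) = 0xA6
s_3 = InvRound(s_2, k_4) = 0xB6
s_4 = InvRound(s_3, k_3) = 0xBF
s_5 = InvRound(s_4, k_2) = 0x75
s_6 = InvRound(s_5, k_1) = 0x57
s_7 = InvRound(s_6, k_0) = 0xF3

0xF3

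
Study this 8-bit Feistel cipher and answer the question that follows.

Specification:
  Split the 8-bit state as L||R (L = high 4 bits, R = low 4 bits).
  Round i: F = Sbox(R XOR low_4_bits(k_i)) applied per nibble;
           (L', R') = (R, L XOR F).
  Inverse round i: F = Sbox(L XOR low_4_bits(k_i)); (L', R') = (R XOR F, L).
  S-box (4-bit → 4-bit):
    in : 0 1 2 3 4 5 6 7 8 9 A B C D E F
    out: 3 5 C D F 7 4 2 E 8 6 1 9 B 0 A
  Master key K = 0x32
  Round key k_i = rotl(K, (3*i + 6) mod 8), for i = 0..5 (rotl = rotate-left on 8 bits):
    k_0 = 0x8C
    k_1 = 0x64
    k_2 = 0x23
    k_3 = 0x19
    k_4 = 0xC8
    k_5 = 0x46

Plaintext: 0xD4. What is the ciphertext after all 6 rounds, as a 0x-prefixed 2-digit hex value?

s_0 = plaintext = 0xD4
s_1 = Round(s_0, k_0) = 0x43
s_2 = Round(s_1, k_1) = 0x36
s_3 = Round(s_2, k_2) = 0x64
s_4 = Round(s_3, k_3) = 0x4D
s_5 = Round(s_4, k_4) = 0xD3
s_6 = Round(s_5, k_5) = 0x3A

0x3A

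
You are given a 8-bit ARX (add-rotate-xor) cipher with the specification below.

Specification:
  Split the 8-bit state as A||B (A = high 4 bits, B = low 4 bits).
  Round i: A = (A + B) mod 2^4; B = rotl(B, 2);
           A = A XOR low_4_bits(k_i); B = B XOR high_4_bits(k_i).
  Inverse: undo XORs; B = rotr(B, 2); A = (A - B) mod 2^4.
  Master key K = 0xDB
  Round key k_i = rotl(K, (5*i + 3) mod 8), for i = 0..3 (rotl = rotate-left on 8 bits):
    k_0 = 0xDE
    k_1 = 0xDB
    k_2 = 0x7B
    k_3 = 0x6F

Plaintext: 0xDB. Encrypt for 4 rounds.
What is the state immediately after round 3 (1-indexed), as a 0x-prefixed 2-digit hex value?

s_0 = plaintext = 0xDB
s_1 = Round(s_0, k_0) = 0x63
s_2 = Round(s_1, k_1) = 0x21
s_3 = Round(s_2, k_2) = 0x83
s_4 = Round(s_3, k_3) = 0x4A

0x83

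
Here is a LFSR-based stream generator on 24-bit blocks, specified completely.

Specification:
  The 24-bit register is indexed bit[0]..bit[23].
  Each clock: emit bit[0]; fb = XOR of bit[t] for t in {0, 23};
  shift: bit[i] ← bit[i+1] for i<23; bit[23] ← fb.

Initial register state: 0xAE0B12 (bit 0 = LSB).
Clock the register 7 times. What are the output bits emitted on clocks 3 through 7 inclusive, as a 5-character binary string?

reg_0 = 0xAE0B12
clock 1: out=0, reg = 0xD70589
clock 2: out=1, reg = 0x6B82C4
clock 3: out=0, reg = 0x35C162
clock 4: out=0, reg = 0x1AE0B1
clock 5: out=1, reg = 0x8D7058
clock 6: out=0, reg = 0xC6B82C
clock 7: out=0, reg = 0xE35C16

00100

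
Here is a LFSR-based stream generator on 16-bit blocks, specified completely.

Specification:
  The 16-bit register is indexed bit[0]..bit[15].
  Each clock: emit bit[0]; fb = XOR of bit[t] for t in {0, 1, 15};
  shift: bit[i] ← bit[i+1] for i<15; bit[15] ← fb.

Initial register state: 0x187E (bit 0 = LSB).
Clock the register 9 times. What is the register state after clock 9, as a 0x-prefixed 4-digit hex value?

0x1F8C

reg_0 = 0x187E
clock 1: out=0, reg = 0x8C3F
clock 2: out=1, reg = 0xC61F
clock 3: out=1, reg = 0xE30F
clock 4: out=1, reg = 0xF187
clock 5: out=1, reg = 0xF8C3
clock 6: out=1, reg = 0xFC61
clock 7: out=1, reg = 0x7E30
clock 8: out=0, reg = 0x3F18
clock 9: out=0, reg = 0x1F8C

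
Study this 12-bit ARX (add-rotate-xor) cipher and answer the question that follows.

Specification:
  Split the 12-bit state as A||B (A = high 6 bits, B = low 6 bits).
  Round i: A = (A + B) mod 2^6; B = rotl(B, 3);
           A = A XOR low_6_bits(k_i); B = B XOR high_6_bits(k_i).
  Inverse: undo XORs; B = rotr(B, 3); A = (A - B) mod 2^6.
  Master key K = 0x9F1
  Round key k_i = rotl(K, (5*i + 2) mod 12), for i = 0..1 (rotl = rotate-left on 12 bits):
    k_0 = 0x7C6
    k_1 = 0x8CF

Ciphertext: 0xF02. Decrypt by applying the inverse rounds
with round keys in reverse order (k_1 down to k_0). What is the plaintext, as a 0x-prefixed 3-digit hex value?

0x1DA

s_0 = ciphertext = 0xF02
s_1 = InvRound(s_0, k_1) = 0x9CC
s_2 = InvRound(s_1, k_0) = 0x1DA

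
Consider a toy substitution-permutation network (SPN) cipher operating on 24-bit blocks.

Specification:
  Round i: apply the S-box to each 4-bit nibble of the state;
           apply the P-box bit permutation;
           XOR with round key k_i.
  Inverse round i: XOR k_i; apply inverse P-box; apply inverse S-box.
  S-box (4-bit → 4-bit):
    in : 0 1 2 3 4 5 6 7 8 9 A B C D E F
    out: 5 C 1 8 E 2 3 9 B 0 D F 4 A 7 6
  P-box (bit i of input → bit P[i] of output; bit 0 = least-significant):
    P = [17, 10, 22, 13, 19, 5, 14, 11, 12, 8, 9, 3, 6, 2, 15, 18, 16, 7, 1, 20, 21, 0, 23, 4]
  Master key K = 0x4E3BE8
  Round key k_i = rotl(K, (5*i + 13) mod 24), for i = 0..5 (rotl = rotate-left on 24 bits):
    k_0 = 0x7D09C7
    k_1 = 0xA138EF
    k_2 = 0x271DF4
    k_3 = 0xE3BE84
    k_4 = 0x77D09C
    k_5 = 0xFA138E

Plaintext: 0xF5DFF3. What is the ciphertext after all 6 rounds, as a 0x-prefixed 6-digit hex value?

s_0 = plaintext = 0xF5DFF3
s_1 = Round(s_0, k_0) = 0xF96A62
s_2 = Round(s_1, k_1) = 0x2B2A82
s_3 = Round(s_2, k_2) = 0x1C071E
s_4 = Round(s_3, k_3) = 0x2162DE
s_5 = Round(s_4, k_4) = 0x05CCFA
s_6 = Round(s_5, k_5) = 0x18F12E

0x18F12E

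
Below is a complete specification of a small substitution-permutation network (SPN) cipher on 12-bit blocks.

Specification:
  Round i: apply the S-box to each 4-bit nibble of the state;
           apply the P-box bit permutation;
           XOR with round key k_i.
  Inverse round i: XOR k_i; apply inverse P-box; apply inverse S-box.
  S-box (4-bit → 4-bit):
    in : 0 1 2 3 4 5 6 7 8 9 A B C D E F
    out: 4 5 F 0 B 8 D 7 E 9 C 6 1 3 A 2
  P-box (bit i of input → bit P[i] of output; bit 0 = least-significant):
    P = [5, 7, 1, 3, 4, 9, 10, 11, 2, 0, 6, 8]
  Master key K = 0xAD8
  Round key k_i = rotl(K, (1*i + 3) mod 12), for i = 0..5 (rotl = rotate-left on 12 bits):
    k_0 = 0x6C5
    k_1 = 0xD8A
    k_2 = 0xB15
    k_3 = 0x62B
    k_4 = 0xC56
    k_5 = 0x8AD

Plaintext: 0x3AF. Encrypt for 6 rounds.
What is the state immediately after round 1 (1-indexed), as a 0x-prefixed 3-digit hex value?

s_0 = plaintext = 0x3AF
s_1 = Round(s_0, k_0) = 0xA45
s_2 = Round(s_1, k_1) = 0x6D2
s_3 = Round(s_2, k_2) = 0x8EB
s_4 = Round(s_3, k_3) = 0xDE8
s_5 = Round(s_4, k_4) = 0x6D9
s_6 = Round(s_5, k_5) = 0xBD1

0xA45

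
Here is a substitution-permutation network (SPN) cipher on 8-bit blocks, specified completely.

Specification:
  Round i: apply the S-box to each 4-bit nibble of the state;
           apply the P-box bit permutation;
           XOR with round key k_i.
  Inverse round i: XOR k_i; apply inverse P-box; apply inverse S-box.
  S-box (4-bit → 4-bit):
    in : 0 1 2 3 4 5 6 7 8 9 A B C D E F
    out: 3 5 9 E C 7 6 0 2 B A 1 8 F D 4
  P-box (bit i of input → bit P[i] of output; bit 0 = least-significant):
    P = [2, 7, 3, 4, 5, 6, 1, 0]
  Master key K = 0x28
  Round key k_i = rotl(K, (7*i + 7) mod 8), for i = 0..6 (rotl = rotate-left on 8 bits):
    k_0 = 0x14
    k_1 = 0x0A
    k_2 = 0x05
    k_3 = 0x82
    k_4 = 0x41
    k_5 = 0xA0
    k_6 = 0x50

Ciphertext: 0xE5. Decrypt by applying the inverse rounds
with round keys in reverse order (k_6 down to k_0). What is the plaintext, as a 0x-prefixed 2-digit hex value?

0x32

s_0 = ciphertext = 0xE5
s_1 = InvRound(s_0, k_6) = 0x29
s_2 = InvRound(s_1, k_5) = 0xC6
s_3 = InvRound(s_2, k_4) = 0x40
s_4 = InvRound(s_3, k_3) = 0x68
s_5 = InvRound(s_4, k_2) = 0x91
s_6 = InvRound(s_5, k_1) = 0x43
s_7 = InvRound(s_6, k_0) = 0x32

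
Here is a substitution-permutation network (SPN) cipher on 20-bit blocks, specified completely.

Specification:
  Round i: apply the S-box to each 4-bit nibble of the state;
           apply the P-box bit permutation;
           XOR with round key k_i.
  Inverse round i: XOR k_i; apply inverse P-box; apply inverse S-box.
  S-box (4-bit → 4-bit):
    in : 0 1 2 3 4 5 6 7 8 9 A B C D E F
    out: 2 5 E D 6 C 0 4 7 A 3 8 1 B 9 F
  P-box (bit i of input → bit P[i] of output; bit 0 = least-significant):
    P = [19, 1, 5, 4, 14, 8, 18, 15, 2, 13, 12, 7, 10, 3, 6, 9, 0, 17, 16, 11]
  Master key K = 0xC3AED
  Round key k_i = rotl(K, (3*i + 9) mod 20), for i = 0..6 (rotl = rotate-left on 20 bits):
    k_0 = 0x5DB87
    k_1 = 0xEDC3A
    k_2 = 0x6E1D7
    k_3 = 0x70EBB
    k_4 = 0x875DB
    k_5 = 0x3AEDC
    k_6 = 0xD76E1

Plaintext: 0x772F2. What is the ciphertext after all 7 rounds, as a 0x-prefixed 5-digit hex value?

s_0 = plaintext = 0x772F2
s_1 = Round(s_0, k_0) = 0x02A75
s_2 = Round(s_1, k_1) = 0x8FE46
s_3 = Round(s_2, k_2) = 0x1E61A
s_4 = Round(s_3, k_3) = 0xA48B8
s_5 = Round(s_4, k_4) = 0x2C5B4
s_6 = Round(s_5, k_5) = 0x0327E
s_7 = Round(s_6, k_6) = 0x34031

0x34031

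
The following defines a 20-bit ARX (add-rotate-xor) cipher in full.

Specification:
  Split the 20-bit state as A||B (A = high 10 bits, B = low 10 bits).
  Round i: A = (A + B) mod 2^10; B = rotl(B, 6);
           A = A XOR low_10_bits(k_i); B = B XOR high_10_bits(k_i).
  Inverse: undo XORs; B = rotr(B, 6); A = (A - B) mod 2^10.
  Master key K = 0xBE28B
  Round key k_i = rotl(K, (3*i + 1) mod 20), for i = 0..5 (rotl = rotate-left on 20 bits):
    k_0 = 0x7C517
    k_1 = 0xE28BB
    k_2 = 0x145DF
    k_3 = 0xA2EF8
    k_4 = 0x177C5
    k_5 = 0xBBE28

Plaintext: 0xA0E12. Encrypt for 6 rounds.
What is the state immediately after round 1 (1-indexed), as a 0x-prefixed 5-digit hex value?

0x60950

s_0 = plaintext = 0xA0E12
s_1 = Round(s_0, k_0) = 0x60950
s_2 = Round(s_1, k_1) = 0x9A79F
s_3 = Round(s_2, k_2) = 0xF5FA8
s_4 = Round(s_3, k_3) = 0x61CB1
s_5 = Round(s_4, k_4) = 0x7F416
s_6 = Round(s_5, k_5) = 0x0EF6E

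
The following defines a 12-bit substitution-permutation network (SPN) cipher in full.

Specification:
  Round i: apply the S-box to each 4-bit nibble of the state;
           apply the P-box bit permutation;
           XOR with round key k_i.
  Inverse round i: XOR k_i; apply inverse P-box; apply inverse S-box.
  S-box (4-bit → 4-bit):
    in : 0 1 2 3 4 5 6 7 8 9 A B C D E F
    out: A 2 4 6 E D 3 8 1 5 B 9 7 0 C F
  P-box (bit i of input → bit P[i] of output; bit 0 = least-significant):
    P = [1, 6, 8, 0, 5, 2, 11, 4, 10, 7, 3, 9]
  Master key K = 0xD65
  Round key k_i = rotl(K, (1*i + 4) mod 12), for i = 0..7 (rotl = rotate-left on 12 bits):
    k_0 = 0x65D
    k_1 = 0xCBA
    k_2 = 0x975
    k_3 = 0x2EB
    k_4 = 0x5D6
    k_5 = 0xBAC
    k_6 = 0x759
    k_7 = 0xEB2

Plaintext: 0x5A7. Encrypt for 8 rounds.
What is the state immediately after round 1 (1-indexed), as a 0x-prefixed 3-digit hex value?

0x060

s_0 = plaintext = 0x5A7
s_1 = Round(s_0, k_0) = 0x060
s_2 = Round(s_1, k_1) = 0xE5F
s_3 = Round(s_2, k_2) = 0x20E
s_4 = Round(s_3, k_3) = 0x3F6
s_5 = Round(s_4, k_4) = 0xD28
s_6 = Round(s_5, k_5) = 0x3AE
s_7 = Round(s_6, k_6) = 0x6E4
s_8 = Round(s_7, k_7) = 0x363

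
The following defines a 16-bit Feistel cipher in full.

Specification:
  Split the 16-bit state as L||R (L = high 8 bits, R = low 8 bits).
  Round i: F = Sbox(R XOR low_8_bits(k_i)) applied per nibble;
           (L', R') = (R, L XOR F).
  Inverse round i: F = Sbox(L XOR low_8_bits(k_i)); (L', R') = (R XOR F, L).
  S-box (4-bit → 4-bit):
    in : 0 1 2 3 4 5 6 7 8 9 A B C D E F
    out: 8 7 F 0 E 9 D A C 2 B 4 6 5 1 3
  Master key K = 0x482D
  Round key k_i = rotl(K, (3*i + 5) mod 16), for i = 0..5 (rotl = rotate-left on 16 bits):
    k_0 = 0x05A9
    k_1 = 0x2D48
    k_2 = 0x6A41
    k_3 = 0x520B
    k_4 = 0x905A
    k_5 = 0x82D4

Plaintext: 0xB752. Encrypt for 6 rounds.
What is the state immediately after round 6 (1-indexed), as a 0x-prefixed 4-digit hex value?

0x099C

s_0 = plaintext = 0xB752
s_1 = Round(s_0, k_0) = 0x5283
s_2 = Round(s_1, k_1) = 0x8336
s_3 = Round(s_2, k_2) = 0x3629
s_4 = Round(s_3, k_3) = 0x29C9
s_5 = Round(s_4, k_4) = 0xC909
s_6 = Round(s_5, k_5) = 0x099C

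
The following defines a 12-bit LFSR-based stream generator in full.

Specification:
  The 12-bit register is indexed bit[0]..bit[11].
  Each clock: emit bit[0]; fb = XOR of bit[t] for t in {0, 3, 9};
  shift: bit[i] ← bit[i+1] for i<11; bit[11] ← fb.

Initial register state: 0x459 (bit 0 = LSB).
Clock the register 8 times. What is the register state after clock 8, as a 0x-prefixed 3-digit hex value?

0x504

reg_0 = 0x459
clock 1: out=1, reg = 0x22C
clock 2: out=0, reg = 0x116
clock 3: out=0, reg = 0x08B
clock 4: out=1, reg = 0x045
clock 5: out=1, reg = 0x822
clock 6: out=0, reg = 0x411
clock 7: out=1, reg = 0xA08
clock 8: out=0, reg = 0x504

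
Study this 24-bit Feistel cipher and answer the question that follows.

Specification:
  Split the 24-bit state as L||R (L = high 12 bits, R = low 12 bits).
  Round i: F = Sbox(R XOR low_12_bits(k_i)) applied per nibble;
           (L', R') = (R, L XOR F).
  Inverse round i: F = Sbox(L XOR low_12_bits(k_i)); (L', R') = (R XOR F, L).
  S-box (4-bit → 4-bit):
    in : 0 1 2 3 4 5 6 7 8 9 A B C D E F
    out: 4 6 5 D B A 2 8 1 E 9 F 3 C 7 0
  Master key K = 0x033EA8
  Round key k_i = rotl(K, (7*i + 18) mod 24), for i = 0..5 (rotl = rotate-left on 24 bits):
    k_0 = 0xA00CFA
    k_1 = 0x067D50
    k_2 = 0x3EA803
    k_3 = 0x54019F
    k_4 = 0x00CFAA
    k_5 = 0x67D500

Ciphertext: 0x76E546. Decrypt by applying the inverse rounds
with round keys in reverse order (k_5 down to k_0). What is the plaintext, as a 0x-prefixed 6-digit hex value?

0x326FC9

s_0 = ciphertext = 0x76E546
s_1 = InvRound(s_0, k_5) = 0x06176E
s_2 = InvRound(s_1, k_4) = 0x751061
s_3 = InvRound(s_2, k_3) = 0x256751
s_4 = InvRound(s_3, k_2) = 0xEFB256
s_5 = InvRound(s_4, k_1) = 0xFC9EFB
s_6 = InvRound(s_5, k_0) = 0x326FC9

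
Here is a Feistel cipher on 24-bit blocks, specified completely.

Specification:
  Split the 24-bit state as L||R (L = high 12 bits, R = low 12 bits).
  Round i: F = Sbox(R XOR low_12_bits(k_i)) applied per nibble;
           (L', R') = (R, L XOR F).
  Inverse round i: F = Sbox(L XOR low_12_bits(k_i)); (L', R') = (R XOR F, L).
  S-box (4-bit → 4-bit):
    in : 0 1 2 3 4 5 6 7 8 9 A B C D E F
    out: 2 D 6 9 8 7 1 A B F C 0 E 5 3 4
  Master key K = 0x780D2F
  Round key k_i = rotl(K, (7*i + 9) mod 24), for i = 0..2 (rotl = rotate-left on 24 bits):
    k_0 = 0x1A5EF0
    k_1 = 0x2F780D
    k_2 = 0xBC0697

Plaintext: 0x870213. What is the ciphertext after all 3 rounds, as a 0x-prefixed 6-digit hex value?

0x19BC67

s_0 = plaintext = 0x870213
s_1 = Round(s_0, k_0) = 0x213649
s_2 = Round(s_1, k_1) = 0x64919B
s_3 = Round(s_2, k_2) = 0x19BC67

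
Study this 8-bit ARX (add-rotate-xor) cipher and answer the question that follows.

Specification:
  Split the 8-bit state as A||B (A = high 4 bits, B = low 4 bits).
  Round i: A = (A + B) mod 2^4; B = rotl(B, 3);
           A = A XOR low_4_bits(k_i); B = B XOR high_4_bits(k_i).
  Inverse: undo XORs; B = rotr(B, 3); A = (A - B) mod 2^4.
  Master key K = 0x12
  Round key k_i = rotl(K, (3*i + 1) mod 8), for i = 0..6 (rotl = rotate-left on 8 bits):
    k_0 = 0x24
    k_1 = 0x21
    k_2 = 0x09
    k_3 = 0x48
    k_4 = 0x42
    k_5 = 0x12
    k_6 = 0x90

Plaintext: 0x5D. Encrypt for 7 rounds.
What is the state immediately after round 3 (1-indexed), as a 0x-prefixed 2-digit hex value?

s_0 = plaintext = 0x5D
s_1 = Round(s_0, k_0) = 0x6C
s_2 = Round(s_1, k_1) = 0x34
s_3 = Round(s_2, k_2) = 0xE2
s_4 = Round(s_3, k_3) = 0x85
s_5 = Round(s_4, k_4) = 0xFE
s_6 = Round(s_5, k_5) = 0xF6
s_7 = Round(s_6, k_6) = 0x5A

0xE2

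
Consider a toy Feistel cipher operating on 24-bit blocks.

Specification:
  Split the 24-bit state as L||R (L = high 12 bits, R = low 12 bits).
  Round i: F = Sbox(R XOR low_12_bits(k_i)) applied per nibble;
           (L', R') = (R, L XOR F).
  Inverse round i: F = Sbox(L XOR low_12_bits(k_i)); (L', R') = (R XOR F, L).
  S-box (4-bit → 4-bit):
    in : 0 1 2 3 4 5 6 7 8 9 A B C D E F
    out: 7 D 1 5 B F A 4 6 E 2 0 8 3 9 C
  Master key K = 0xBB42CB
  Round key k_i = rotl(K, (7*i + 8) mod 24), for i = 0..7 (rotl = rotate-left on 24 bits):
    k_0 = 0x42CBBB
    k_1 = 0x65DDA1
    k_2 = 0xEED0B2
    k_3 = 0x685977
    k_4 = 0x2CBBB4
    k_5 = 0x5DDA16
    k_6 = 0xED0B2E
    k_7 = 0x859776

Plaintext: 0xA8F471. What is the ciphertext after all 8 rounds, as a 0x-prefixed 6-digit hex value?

s_0 = plaintext = 0xA8F471
s_1 = Round(s_0, k_0) = 0x47160D
s_2 = Round(s_1, k_1) = 0x60D459
s_3 = Round(s_2, k_2) = 0x459D9D
s_4 = Round(s_3, k_3) = 0xD9DFCB
s_5 = Round(s_4, k_4) = 0xFCB6D1
s_6 = Round(s_5, k_5) = 0x6D174F
s_7 = Round(s_6, k_6) = 0x74FE7C
s_8 = Round(s_7, k_7) = 0xE7C93D

0xE7C93D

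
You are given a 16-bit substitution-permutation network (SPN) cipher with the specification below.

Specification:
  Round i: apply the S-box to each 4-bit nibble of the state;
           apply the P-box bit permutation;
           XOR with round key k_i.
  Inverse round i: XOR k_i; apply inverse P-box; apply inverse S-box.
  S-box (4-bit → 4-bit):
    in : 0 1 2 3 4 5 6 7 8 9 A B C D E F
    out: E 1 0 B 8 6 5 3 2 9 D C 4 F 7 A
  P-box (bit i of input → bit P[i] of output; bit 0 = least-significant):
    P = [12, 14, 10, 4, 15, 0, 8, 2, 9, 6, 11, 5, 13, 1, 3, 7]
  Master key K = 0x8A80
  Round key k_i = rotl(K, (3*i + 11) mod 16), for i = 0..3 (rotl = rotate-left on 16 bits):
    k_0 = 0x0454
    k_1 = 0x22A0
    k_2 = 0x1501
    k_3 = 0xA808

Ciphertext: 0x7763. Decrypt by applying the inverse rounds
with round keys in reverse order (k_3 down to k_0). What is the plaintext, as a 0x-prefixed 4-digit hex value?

s_0 = ciphertext = 0x7763
s_1 = InvRound(s_0, k_3) = 0x5DEE
s_2 = InvRound(s_1, k_2) = 0x00F8
s_3 = InvRound(s_2, k_1) = 0x6724
s_4 = InvRound(s_3, k_0) = 0x13CF

0x13CF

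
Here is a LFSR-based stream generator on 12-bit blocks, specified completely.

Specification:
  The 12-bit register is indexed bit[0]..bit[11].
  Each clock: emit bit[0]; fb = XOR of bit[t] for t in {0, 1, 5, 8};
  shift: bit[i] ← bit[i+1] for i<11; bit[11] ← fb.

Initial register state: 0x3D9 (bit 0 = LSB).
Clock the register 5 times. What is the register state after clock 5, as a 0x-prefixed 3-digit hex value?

0x41E

reg_0 = 0x3D9
clock 1: out=1, reg = 0x1EC
clock 2: out=0, reg = 0x0F6
clock 3: out=0, reg = 0x07B
clock 4: out=1, reg = 0x83D
clock 5: out=1, reg = 0x41E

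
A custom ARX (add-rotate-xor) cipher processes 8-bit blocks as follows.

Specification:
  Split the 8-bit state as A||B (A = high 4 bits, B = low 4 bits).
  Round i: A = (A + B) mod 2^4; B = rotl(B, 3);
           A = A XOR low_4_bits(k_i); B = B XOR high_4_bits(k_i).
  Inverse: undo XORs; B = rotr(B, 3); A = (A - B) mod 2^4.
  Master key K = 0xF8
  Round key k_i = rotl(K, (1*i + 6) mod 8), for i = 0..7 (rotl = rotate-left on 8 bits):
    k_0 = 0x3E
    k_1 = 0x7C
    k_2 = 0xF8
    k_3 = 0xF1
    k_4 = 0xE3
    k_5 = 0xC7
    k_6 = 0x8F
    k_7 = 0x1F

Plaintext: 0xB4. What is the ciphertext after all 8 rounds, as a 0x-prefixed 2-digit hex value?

0x04

s_0 = plaintext = 0xB4
s_1 = Round(s_0, k_0) = 0x11
s_2 = Round(s_1, k_1) = 0xEF
s_3 = Round(s_2, k_2) = 0x50
s_4 = Round(s_3, k_3) = 0x4F
s_5 = Round(s_4, k_4) = 0x01
s_6 = Round(s_5, k_5) = 0x64
s_7 = Round(s_6, k_6) = 0x5A
s_8 = Round(s_7, k_7) = 0x04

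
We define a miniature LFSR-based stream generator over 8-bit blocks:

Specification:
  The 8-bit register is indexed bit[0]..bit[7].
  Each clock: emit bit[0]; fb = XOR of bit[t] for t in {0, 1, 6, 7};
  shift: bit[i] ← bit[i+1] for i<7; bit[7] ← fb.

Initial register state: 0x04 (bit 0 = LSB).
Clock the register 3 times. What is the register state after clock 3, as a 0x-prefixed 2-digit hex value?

reg_0 = 0x04
clock 1: out=0, reg = 0x02
clock 2: out=0, reg = 0x81
clock 3: out=1, reg = 0x40

0x40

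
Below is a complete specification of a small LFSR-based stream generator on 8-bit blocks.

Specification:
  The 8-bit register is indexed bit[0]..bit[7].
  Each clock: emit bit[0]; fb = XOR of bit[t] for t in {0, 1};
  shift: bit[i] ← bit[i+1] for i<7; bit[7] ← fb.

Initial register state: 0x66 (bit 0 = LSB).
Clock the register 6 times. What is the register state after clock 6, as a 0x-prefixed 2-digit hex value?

0x55

reg_0 = 0x66
clock 1: out=0, reg = 0xB3
clock 2: out=1, reg = 0x59
clock 3: out=1, reg = 0xAC
clock 4: out=0, reg = 0x56
clock 5: out=0, reg = 0xAB
clock 6: out=1, reg = 0x55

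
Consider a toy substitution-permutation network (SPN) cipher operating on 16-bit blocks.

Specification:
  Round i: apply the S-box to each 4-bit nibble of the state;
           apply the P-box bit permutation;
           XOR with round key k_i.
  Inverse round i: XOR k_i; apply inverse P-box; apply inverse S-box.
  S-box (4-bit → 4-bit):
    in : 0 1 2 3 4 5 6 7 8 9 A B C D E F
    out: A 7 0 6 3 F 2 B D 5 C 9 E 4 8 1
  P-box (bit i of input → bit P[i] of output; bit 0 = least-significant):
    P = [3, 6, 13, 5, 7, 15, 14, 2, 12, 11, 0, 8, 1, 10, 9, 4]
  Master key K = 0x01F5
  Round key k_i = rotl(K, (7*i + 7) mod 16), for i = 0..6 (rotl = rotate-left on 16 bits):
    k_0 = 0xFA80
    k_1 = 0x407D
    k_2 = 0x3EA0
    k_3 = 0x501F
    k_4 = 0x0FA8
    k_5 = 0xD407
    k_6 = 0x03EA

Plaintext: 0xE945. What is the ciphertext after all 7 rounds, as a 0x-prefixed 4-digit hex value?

0x2DCE

s_0 = plaintext = 0xE945
s_1 = Round(s_0, k_0) = 0x4A79
s_2 = Round(s_1, k_1) = 0xE5F2
s_3 = Round(s_2, k_2) = 0x2731
s_4 = Round(s_3, k_3) = 0xA957
s_5 = Round(s_4, k_4) = 0xDD55
s_6 = Round(s_5, k_5) = 0x36EA
s_7 = Round(s_6, k_6) = 0x2DCE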